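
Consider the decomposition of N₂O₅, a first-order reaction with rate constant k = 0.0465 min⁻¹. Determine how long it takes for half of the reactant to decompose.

14.91 min

Step 1: For a first-order reaction, t₁/₂ = ln(2)/k
Step 2: t₁/₂ = ln(2)/0.0465
Step 3: t₁/₂ = 0.6931/0.0465 = 14.91 min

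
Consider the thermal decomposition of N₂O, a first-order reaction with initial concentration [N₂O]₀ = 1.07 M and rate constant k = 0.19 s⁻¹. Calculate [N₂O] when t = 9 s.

0.1935 M

Step 1: For a first-order reaction: [N₂O] = [N₂O]₀ × e^(-kt)
Step 2: [N₂O] = 1.07 × e^(-0.19 × 9)
Step 3: [N₂O] = 1.07 × e^(-1.71)
Step 4: [N₂O] = 1.07 × 0.180866 = 0.1935 M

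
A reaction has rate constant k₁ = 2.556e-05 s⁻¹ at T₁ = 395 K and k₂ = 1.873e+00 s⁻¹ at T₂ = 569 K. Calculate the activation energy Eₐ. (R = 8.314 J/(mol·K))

120.3 kJ/mol

Step 1: Use the two-temperature Arrhenius form: ln(k₂/k₁) = -Eₐ/R × (1/T₂ - 1/T₁)
Step 2: ln(k₂/k₁) = ln(1.873e+00/2.556e-05) = ln(73278.6) = 11.202
Step 3: 1/T₂ - 1/T₁ = 1/569 - 1/395 = -7.741763e-04 K⁻¹
Step 4: Eₐ = -R × ln(k₂/k₁) / (1/T₂ - 1/T₁) = -8.314 × 11.202 / -7.741763e-04
Step 5: Eₐ = 1.2030e+05 J/mol = 120.3 kJ/mol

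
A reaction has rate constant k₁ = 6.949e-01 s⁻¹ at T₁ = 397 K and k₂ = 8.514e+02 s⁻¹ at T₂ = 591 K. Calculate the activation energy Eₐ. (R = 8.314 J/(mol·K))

71.5 kJ/mol

Step 1: Use the two-temperature Arrhenius form: ln(k₂/k₁) = -Eₐ/R × (1/T₂ - 1/T₁)
Step 2: ln(k₂/k₁) = ln(8.514e+02/6.949e-01) = ln(1225.21) = 7.11087
Step 3: 1/T₂ - 1/T₁ = 1/591 - 1/397 = -8.268443e-04 K⁻¹
Step 4: Eₐ = -R × ln(k₂/k₁) / (1/T₂ - 1/T₁) = -8.314 × 7.11087 / -8.268443e-04
Step 5: Eₐ = 7.1500e+04 J/mol = 71.5 kJ/mol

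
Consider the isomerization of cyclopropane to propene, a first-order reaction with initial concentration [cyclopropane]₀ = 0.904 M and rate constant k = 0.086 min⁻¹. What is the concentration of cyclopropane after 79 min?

0.001013 M

Step 1: For a first-order reaction: [cyclopropane] = [cyclopropane]₀ × e^(-kt)
Step 2: [cyclopropane] = 0.904 × e^(-0.086 × 79)
Step 3: [cyclopropane] = 0.904 × e^(-6.794)
Step 4: [cyclopropane] = 0.904 × 0.00112048 = 0.001013 M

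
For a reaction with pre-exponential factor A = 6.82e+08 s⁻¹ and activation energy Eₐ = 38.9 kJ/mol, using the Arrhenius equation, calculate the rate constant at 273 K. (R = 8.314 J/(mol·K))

2.46e+01 s⁻¹

Step 1: Use the Arrhenius equation: k = A × exp(-Eₐ/RT)
Step 2: Convert Eₐ to J/mol: 38.9 kJ/mol = 38900 J/mol
Step 3: Calculate the exponent: -Eₐ/(RT) = -38900/(8.314 × 273) = -17.13866
Step 4: k = 6.82e+08 × exp(-17.13866)
Step 5: k = 6.82e+08 × 3.60391e-08 = 2.4579e+01 s⁻¹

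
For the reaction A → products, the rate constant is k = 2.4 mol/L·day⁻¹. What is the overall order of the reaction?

zeroth order (0)

Step 1: The units of k for an nth-order reaction are (concentration)^(1-n)·(time)⁻¹.
Step 2: Here k has units mol/L·day⁻¹, so the concentration exponent is 1.
Step 3: 1 - n = 1 ⇒ n = 0. The reaction is zeroth order.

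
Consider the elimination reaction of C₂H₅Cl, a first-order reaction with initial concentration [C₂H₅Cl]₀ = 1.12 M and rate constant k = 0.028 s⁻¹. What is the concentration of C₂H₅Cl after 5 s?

0.9737 M

Step 1: For a first-order reaction: [C₂H₅Cl] = [C₂H₅Cl]₀ × e^(-kt)
Step 2: [C₂H₅Cl] = 1.12 × e^(-0.028 × 5)
Step 3: [C₂H₅Cl] = 1.12 × e^(-0.14)
Step 4: [C₂H₅Cl] = 1.12 × 0.869358 = 0.9737 M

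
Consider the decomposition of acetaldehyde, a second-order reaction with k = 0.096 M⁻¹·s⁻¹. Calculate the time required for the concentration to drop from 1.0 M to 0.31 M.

23.19 s

Step 1: For second-order: t = (1/[CH₃CHO] - 1/[CH₃CHO]₀)/k
Step 2: t = (1/0.31 - 1/1.0)/0.096
Step 3: t = (3.226 - 1)/0.096
Step 4: t = 2.226/0.096 = 23.19 s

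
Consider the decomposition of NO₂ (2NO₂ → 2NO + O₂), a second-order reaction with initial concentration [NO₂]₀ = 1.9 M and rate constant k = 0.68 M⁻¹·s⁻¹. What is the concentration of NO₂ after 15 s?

0.09323 M

Step 1: For a second-order reaction: 1/[NO₂] = 1/[NO₂]₀ + kt
Step 2: 1/[NO₂] = 1/1.9 + 0.68 × 15
Step 3: 1/[NO₂] = 0.5263 + 10.2 = 10.73
Step 4: [NO₂] = 1/10.73 = 0.09323 M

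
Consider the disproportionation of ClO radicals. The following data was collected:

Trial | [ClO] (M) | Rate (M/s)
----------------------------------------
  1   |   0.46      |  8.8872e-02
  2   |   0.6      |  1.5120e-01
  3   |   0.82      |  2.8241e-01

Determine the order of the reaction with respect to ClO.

second order (2)

Step 1: Compare trials to find order n where rate₂/rate₁ = ([ClO]₂/[ClO]₁)^n
Step 2: rate₂/rate₁ = 1.5120e-01/8.8872e-02 = 1.701
Step 3: [ClO]₂/[ClO]₁ = 0.6/0.46 = 1.304
Step 4: n = ln(1.701)/ln(1.304) = 2.00 ≈ 2
Step 5: The reaction is second order in ClO.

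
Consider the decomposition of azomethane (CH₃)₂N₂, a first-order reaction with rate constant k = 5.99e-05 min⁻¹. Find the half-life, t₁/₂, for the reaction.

1.157e+04 min

Step 1: For a first-order reaction, t₁/₂ = ln(2)/k
Step 2: t₁/₂ = ln(2)/5.99e-05
Step 3: t₁/₂ = 0.6931/5.99e-05 = 1.157e+04 min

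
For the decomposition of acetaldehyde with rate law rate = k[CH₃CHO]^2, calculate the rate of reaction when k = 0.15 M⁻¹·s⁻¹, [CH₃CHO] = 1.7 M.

0.4335 M/s

Step 1: Identify the rate law: rate = k[CH₃CHO]^2
Step 2: Substitute values: rate = 0.15 × (1.7)^2
Step 3: Calculate: rate = 0.15 × 2.89 = 0.4335 M/s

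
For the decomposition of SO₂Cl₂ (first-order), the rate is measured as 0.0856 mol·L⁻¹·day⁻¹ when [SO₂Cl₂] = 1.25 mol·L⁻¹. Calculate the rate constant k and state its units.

0.06848 day⁻¹

Step 1: rate = k[SO₂Cl₂]^1, so k = rate / [SO₂Cl₂]^1.
Step 2: k = 0.0856 / (1.25)^1 = 0.0856 / 1.25.
Step 3: k = 0.06848 day⁻¹.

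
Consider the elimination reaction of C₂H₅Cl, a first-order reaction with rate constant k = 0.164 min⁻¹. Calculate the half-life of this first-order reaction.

4.227 min

Step 1: For a first-order reaction, t₁/₂ = ln(2)/k
Step 2: t₁/₂ = ln(2)/0.164
Step 3: t₁/₂ = 0.6931/0.164 = 4.227 min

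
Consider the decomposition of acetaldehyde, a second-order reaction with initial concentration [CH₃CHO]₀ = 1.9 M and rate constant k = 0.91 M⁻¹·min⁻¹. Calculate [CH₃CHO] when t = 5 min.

0.197 M

Step 1: For a second-order reaction: 1/[CH₃CHO] = 1/[CH₃CHO]₀ + kt
Step 2: 1/[CH₃CHO] = 1/1.9 + 0.91 × 5
Step 3: 1/[CH₃CHO] = 0.5263 + 4.55 = 5.076
Step 4: [CH₃CHO] = 1/5.076 = 0.197 M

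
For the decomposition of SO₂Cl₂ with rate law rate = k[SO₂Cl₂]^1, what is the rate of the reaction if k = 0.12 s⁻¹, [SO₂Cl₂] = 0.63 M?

0.0756 M/s

Step 1: Identify the rate law: rate = k[SO₂Cl₂]^1
Step 2: Substitute values: rate = 0.12 × (0.63)^1
Step 3: Calculate: rate = 0.12 × 0.63 = 0.0756 M/s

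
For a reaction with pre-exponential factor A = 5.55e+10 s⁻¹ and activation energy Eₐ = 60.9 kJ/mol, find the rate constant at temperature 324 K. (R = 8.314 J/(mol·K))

8.43e+00 s⁻¹

Step 1: Use the Arrhenius equation: k = A × exp(-Eₐ/RT)
Step 2: Convert Eₐ to J/mol: 60.9 kJ/mol = 60900 J/mol
Step 3: Calculate the exponent: -Eₐ/(RT) = -60900/(8.314 × 324) = -22.60801
Step 4: k = 5.55e+10 × exp(-22.60801)
Step 5: k = 5.55e+10 × 1.51868e-10 = 8.4287e+00 s⁻¹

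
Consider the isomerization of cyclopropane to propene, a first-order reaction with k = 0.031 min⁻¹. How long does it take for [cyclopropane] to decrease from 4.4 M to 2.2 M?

22.36 min

Step 1: For first-order: t = ln([cyclopropane]₀/[cyclopropane])/k
Step 2: t = ln(4.4/2.2)/0.031
Step 3: t = ln(2)/0.031
Step 4: t = 0.6931/0.031 = 22.36 min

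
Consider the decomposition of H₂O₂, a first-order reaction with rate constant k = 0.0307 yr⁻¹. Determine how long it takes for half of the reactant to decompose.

22.58 yr

Step 1: For a first-order reaction, t₁/₂ = ln(2)/k
Step 2: t₁/₂ = ln(2)/0.0307
Step 3: t₁/₂ = 0.6931/0.0307 = 22.58 yr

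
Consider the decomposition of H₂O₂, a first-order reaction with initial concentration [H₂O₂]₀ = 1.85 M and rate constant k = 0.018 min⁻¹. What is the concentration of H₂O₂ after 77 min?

0.4626 M

Step 1: For a first-order reaction: [H₂O₂] = [H₂O₂]₀ × e^(-kt)
Step 2: [H₂O₂] = 1.85 × e^(-0.018 × 77)
Step 3: [H₂O₂] = 1.85 × e^(-1.386)
Step 4: [H₂O₂] = 1.85 × 0.250074 = 0.4626 M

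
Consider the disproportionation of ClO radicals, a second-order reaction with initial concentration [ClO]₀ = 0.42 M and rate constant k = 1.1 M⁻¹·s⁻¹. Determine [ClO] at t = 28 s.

0.03014 M

Step 1: For a second-order reaction: 1/[ClO] = 1/[ClO]₀ + kt
Step 2: 1/[ClO] = 1/0.42 + 1.1 × 28
Step 3: 1/[ClO] = 2.381 + 30.8 = 33.18
Step 4: [ClO] = 1/33.18 = 0.03014 M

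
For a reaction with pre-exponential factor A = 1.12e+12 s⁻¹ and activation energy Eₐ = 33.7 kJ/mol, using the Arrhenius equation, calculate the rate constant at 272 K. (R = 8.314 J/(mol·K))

3.78e+05 s⁻¹

Step 1: Use the Arrhenius equation: k = A × exp(-Eₐ/RT)
Step 2: Convert Eₐ to J/mol: 33.7 kJ/mol = 33700 J/mol
Step 3: Calculate the exponent: -Eₐ/(RT) = -33700/(8.314 × 272) = -14.90222
Step 4: k = 1.12e+12 × exp(-14.90222)
Step 5: k = 1.12e+12 × 3.37325e-07 = 3.7780e+05 s⁻¹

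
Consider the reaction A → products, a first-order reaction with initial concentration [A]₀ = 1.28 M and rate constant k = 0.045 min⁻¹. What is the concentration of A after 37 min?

0.2422 M

Step 1: For a first-order reaction: [A] = [A]₀ × e^(-kt)
Step 2: [A] = 1.28 × e^(-0.045 × 37)
Step 3: [A] = 1.28 × e^(-1.665)
Step 4: [A] = 1.28 × 0.189191 = 0.2422 M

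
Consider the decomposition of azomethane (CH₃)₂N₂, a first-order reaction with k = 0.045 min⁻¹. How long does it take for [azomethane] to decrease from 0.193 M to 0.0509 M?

29.62 min

Step 1: For first-order: t = ln([azomethane]₀/[azomethane])/k
Step 2: t = ln(0.193/0.0509)/0.045
Step 3: t = ln(3.792)/0.045
Step 4: t = 1.333/0.045 = 29.62 min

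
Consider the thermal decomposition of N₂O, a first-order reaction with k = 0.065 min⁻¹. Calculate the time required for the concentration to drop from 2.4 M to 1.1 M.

12 min

Step 1: For first-order: t = ln([N₂O]₀/[N₂O])/k
Step 2: t = ln(2.4/1.1)/0.065
Step 3: t = ln(2.182)/0.065
Step 4: t = 0.7802/0.065 = 12 min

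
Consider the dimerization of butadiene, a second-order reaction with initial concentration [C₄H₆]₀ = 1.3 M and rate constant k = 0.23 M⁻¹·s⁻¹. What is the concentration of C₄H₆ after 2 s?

0.8135 M

Step 1: For a second-order reaction: 1/[C₄H₆] = 1/[C₄H₆]₀ + kt
Step 2: 1/[C₄H₆] = 1/1.3 + 0.23 × 2
Step 3: 1/[C₄H₆] = 0.7692 + 0.46 = 1.229
Step 4: [C₄H₆] = 1/1.229 = 0.8135 M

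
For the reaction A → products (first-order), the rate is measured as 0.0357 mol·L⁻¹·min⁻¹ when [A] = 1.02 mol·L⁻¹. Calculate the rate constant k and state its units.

0.035 min⁻¹

Step 1: rate = k[A]^1, so k = rate / [A]^1.
Step 2: k = 0.0357 / (1.02)^1 = 0.0357 / 1.02.
Step 3: k = 0.035 min⁻¹.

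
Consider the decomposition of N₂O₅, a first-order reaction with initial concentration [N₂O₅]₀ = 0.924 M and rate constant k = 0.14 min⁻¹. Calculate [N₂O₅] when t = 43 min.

0.002245 M

Step 1: For a first-order reaction: [N₂O₅] = [N₂O₅]₀ × e^(-kt)
Step 2: [N₂O₅] = 0.924 × e^(-0.14 × 43)
Step 3: [N₂O₅] = 0.924 × e^(-6.02)
Step 4: [N₂O₅] = 0.924 × 0.00242967 = 0.002245 M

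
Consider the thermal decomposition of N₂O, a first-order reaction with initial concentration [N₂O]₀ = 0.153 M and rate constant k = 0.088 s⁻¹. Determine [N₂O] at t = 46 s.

0.002671 M

Step 1: For a first-order reaction: [N₂O] = [N₂O]₀ × e^(-kt)
Step 2: [N₂O] = 0.153 × e^(-0.088 × 46)
Step 3: [N₂O] = 0.153 × e^(-4.048)
Step 4: [N₂O] = 0.153 × 0.0174573 = 0.002671 M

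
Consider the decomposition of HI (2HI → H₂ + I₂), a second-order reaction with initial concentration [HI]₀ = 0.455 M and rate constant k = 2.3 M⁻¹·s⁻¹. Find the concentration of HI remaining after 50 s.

0.008533 M

Step 1: For a second-order reaction: 1/[HI] = 1/[HI]₀ + kt
Step 2: 1/[HI] = 1/0.455 + 2.3 × 50
Step 3: 1/[HI] = 2.198 + 115 = 117.2
Step 4: [HI] = 1/117.2 = 0.008533 M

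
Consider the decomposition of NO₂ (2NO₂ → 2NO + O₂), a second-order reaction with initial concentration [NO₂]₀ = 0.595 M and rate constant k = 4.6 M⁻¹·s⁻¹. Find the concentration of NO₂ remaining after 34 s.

0.006326 M

Step 1: For a second-order reaction: 1/[NO₂] = 1/[NO₂]₀ + kt
Step 2: 1/[NO₂] = 1/0.595 + 4.6 × 34
Step 3: 1/[NO₂] = 1.681 + 156.4 = 158.1
Step 4: [NO₂] = 1/158.1 = 0.006326 M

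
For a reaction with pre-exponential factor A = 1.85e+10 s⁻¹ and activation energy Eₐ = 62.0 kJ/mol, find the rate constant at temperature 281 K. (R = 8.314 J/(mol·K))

5.52e-02 s⁻¹

Step 1: Use the Arrhenius equation: k = A × exp(-Eₐ/RT)
Step 2: Convert Eₐ to J/mol: 62.0 kJ/mol = 62000 J/mol
Step 3: Calculate the exponent: -Eₐ/(RT) = -62000/(8.314 × 281) = -26.53844
Step 4: k = 1.85e+10 × exp(-26.53844)
Step 5: k = 1.85e+10 × 2.98196e-12 = 5.5166e-02 s⁻¹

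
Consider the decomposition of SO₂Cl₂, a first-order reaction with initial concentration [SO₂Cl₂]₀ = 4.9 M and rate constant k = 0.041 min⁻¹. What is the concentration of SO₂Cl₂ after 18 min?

2.343 M

Step 1: For a first-order reaction: [SO₂Cl₂] = [SO₂Cl₂]₀ × e^(-kt)
Step 2: [SO₂Cl₂] = 4.9 × e^(-0.041 × 18)
Step 3: [SO₂Cl₂] = 4.9 × e^(-0.738)
Step 4: [SO₂Cl₂] = 4.9 × 0.478069 = 2.343 M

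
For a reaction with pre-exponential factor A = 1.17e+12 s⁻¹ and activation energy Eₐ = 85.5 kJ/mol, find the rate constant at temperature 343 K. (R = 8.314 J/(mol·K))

1.11e-01 s⁻¹

Step 1: Use the Arrhenius equation: k = A × exp(-Eₐ/RT)
Step 2: Convert Eₐ to J/mol: 85.5 kJ/mol = 85500 J/mol
Step 3: Calculate the exponent: -Eₐ/(RT) = -85500/(8.314 × 343) = -29.98209
Step 4: k = 1.17e+12 × exp(-29.98209)
Step 5: k = 1.17e+12 × 9.52673e-14 = 1.1146e-01 s⁻¹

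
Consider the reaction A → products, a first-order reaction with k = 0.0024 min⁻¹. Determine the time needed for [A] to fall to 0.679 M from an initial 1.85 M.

417.6 min

Step 1: For first-order: t = ln([A]₀/[A])/k
Step 2: t = ln(1.85/0.679)/0.0024
Step 3: t = ln(2.725)/0.0024
Step 4: t = 1.002/0.0024 = 417.6 min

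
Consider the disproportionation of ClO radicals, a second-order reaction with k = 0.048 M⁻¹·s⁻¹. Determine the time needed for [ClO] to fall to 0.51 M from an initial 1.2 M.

23.49 s

Step 1: For second-order: t = (1/[ClO] - 1/[ClO]₀)/k
Step 2: t = (1/0.51 - 1/1.2)/0.048
Step 3: t = (1.961 - 0.8333)/0.048
Step 4: t = 1.127/0.048 = 23.49 s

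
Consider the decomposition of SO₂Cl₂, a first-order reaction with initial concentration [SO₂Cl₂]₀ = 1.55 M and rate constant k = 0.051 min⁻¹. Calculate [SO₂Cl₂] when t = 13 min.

0.7987 M

Step 1: For a first-order reaction: [SO₂Cl₂] = [SO₂Cl₂]₀ × e^(-kt)
Step 2: [SO₂Cl₂] = 1.55 × e^(-0.051 × 13)
Step 3: [SO₂Cl₂] = 1.55 × e^(-0.663)
Step 4: [SO₂Cl₂] = 1.55 × 0.515303 = 0.7987 M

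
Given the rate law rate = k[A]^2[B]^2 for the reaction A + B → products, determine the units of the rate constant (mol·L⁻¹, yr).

(mol·L⁻¹)⁻³·yr⁻¹

Step 1: Overall order = 2 + 2 = 4.
Step 2: rate has units mol·L⁻¹·yr⁻¹; [A]^2[B]^2 has units (mol·L⁻¹)^4.
Step 3: k = rate/([A]^2[B]^2), so units of k = (mol·L⁻¹)^(1-4)·yr⁻¹ = (mol·L⁻¹)⁻³·yr⁻¹.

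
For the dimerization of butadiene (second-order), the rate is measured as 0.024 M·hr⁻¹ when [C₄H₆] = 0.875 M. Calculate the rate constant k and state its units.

0.03135 M⁻¹·hr⁻¹

Step 1: rate = k[C₄H₆]^2, so k = rate / [C₄H₆]^2.
Step 2: k = 0.024 / (0.875)^2 = 0.024 / 0.7656.
Step 3: k = 0.03135 M⁻¹·hr⁻¹.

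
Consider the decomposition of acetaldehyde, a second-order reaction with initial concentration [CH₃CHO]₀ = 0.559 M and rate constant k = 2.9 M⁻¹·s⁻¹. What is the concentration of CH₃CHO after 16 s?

0.02075 M

Step 1: For a second-order reaction: 1/[CH₃CHO] = 1/[CH₃CHO]₀ + kt
Step 2: 1/[CH₃CHO] = 1/0.559 + 2.9 × 16
Step 3: 1/[CH₃CHO] = 1.789 + 46.4 = 48.19
Step 4: [CH₃CHO] = 1/48.19 = 0.02075 M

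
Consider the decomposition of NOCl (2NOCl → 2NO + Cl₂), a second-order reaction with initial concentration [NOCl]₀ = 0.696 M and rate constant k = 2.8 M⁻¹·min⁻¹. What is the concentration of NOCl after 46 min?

0.007678 M

Step 1: For a second-order reaction: 1/[NOCl] = 1/[NOCl]₀ + kt
Step 2: 1/[NOCl] = 1/0.696 + 2.8 × 46
Step 3: 1/[NOCl] = 1.437 + 128.8 = 130.2
Step 4: [NOCl] = 1/130.2 = 0.007678 M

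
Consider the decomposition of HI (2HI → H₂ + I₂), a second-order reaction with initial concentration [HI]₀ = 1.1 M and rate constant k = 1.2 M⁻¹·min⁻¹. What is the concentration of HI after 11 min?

0.07088 M

Step 1: For a second-order reaction: 1/[HI] = 1/[HI]₀ + kt
Step 2: 1/[HI] = 1/1.1 + 1.2 × 11
Step 3: 1/[HI] = 0.9091 + 13.2 = 14.11
Step 4: [HI] = 1/14.11 = 0.07088 M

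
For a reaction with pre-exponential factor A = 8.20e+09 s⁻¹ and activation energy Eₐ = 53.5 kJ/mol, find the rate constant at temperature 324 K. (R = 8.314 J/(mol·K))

1.94e+01 s⁻¹

Step 1: Use the Arrhenius equation: k = A × exp(-Eₐ/RT)
Step 2: Convert Eₐ to J/mol: 53.5 kJ/mol = 53500 J/mol
Step 3: Calculate the exponent: -Eₐ/(RT) = -53500/(8.314 × 324) = -19.86089
Step 4: k = 8.20e+09 × exp(-19.86089)
Step 5: k = 8.20e+09 × 2.36878e-09 = 1.9424e+01 s⁻¹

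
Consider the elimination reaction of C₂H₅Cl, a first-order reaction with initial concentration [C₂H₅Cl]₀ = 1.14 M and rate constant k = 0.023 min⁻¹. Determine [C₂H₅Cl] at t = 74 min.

0.2078 M

Step 1: For a first-order reaction: [C₂H₅Cl] = [C₂H₅Cl]₀ × e^(-kt)
Step 2: [C₂H₅Cl] = 1.14 × e^(-0.023 × 74)
Step 3: [C₂H₅Cl] = 1.14 × e^(-1.702)
Step 4: [C₂H₅Cl] = 1.14 × 0.182319 = 0.2078 M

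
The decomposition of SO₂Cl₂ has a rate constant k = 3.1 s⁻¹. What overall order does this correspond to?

first order (1)

Step 1: The units of k for an nth-order reaction are (concentration)^(1-n)·(time)⁻¹.
Step 2: Here k has units s⁻¹, so the concentration exponent is 0.
Step 3: 1 - n = 0 ⇒ n = 1. The reaction is first order.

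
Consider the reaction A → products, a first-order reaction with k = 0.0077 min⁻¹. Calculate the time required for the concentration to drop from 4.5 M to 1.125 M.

180 min

Step 1: For first-order: t = ln([A]₀/[A])/k
Step 2: t = ln(4.5/1.125)/0.0077
Step 3: t = ln(4)/0.0077
Step 4: t = 1.386/0.0077 = 180 min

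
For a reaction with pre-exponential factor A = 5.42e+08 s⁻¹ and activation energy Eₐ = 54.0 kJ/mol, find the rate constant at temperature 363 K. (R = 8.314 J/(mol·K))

9.19e+00 s⁻¹

Step 1: Use the Arrhenius equation: k = A × exp(-Eₐ/RT)
Step 2: Convert Eₐ to J/mol: 54.0 kJ/mol = 54000 J/mol
Step 3: Calculate the exponent: -Eₐ/(RT) = -54000/(8.314 × 363) = -17.89275
Step 4: k = 5.42e+08 × exp(-17.89275)
Step 5: k = 5.42e+08 × 1.69542e-08 = 9.1892e+00 s⁻¹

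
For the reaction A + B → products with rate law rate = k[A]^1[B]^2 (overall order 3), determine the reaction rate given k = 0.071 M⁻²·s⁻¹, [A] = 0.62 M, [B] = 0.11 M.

0.0005326 M/s

Step 1: The rate law is rate = k[A]^1[B]^2, overall order = 1+2 = 3
Step 2: Substitute values: rate = 0.071 × (0.62)^1 × (0.11)^2
Step 3: rate = 0.071 × 0.62 × 0.0121 = 0.000532642 M/s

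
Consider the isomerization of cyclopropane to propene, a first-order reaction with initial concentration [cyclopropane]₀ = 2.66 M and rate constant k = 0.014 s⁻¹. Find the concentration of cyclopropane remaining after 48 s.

1.358 M

Step 1: For a first-order reaction: [cyclopropane] = [cyclopropane]₀ × e^(-kt)
Step 2: [cyclopropane] = 2.66 × e^(-0.014 × 48)
Step 3: [cyclopropane] = 2.66 × e^(-0.672)
Step 4: [cyclopropane] = 2.66 × 0.510686 = 1.358 M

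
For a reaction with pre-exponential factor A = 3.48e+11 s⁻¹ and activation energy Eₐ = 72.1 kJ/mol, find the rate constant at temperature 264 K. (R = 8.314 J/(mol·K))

1.89e-03 s⁻¹

Step 1: Use the Arrhenius equation: k = A × exp(-Eₐ/RT)
Step 2: Convert Eₐ to J/mol: 72.1 kJ/mol = 72100 J/mol
Step 3: Calculate the exponent: -Eₐ/(RT) = -72100/(8.314 × 264) = -32.84894
Step 4: k = 3.48e+11 × exp(-32.84894)
Step 5: k = 3.48e+11 × 5.41859e-15 = 1.8857e-03 s⁻¹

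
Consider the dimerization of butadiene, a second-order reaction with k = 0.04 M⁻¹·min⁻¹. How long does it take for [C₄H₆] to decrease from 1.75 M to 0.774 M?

18.01 min

Step 1: For second-order: t = (1/[C₄H₆] - 1/[C₄H₆]₀)/k
Step 2: t = (1/0.774 - 1/1.75)/0.04
Step 3: t = (1.292 - 0.5714)/0.04
Step 4: t = 0.7206/0.04 = 18.01 min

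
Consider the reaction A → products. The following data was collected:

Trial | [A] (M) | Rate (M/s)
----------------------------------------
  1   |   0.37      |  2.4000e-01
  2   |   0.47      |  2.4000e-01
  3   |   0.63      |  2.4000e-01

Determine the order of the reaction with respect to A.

zeroth order (0)

Step 1: Compare trials - when concentration changes, rate stays constant.
Step 2: rate₂/rate₁ = 2.4000e-01/2.4000e-01 = 1
Step 3: [A]₂/[A]₁ = 0.47/0.37 = 1.27
Step 4: Since rate ratio ≈ (conc ratio)^0, the reaction is zeroth order.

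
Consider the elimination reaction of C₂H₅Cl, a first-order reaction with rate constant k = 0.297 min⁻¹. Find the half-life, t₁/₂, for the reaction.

2.334 min

Step 1: For a first-order reaction, t₁/₂ = ln(2)/k
Step 2: t₁/₂ = ln(2)/0.297
Step 3: t₁/₂ = 0.6931/0.297 = 2.334 min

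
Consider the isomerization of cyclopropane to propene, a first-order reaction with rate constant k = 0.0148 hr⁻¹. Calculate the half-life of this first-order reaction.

46.83 hr

Step 1: For a first-order reaction, t₁/₂ = ln(2)/k
Step 2: t₁/₂ = ln(2)/0.0148
Step 3: t₁/₂ = 0.6931/0.0148 = 46.83 hr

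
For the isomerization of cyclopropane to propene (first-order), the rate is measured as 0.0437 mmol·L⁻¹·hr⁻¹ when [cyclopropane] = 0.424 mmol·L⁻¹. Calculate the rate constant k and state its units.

0.1031 hr⁻¹

Step 1: rate = k[cyclopropane]^1, so k = rate / [cyclopropane]^1.
Step 2: k = 0.0437 / (0.424)^1 = 0.0437 / 0.424.
Step 3: k = 0.1031 hr⁻¹.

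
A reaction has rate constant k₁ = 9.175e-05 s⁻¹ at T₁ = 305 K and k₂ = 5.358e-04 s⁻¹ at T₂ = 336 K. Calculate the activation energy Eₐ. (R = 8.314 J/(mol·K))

48.5 kJ/mol

Step 1: Use the two-temperature Arrhenius form: ln(k₂/k₁) = -Eₐ/R × (1/T₂ - 1/T₁)
Step 2: ln(k₂/k₁) = ln(5.358e-04/9.175e-05) = ln(5.83978) = 1.76469
Step 3: 1/T₂ - 1/T₁ = 1/336 - 1/305 = -3.024980e-04 K⁻¹
Step 4: Eₐ = -R × ln(k₂/k₁) / (1/T₂ - 1/T₁) = -8.314 × 1.76469 / -3.024980e-04
Step 5: Eₐ = 4.8502e+04 J/mol = 48.5 kJ/mol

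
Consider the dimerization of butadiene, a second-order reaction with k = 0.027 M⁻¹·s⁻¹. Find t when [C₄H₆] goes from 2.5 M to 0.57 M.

50.16 s

Step 1: For second-order: t = (1/[C₄H₆] - 1/[C₄H₆]₀)/k
Step 2: t = (1/0.57 - 1/2.5)/0.027
Step 3: t = (1.754 - 0.4)/0.027
Step 4: t = 1.354/0.027 = 50.16 s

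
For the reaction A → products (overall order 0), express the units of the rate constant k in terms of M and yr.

M·yr⁻¹

Step 1: For overall order n, rate = k × (concentration)^n.
Step 2: Rate has units M·yr⁻¹; concentration term has units M^0.
Step 3: k = rate / (concentration)^n, so units of k = M^(1-0)·yr⁻¹ = M·yr⁻¹.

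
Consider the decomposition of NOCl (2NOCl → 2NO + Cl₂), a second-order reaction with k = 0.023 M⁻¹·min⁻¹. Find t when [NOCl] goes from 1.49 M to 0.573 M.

46.7 min

Step 1: For second-order: t = (1/[NOCl] - 1/[NOCl]₀)/k
Step 2: t = (1/0.573 - 1/1.49)/0.023
Step 3: t = (1.745 - 0.6711)/0.023
Step 4: t = 1.074/0.023 = 46.7 min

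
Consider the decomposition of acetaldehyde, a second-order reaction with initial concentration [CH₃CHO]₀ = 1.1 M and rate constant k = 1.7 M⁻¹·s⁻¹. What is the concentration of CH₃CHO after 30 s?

0.01926 M

Step 1: For a second-order reaction: 1/[CH₃CHO] = 1/[CH₃CHO]₀ + kt
Step 2: 1/[CH₃CHO] = 1/1.1 + 1.7 × 30
Step 3: 1/[CH₃CHO] = 0.9091 + 51 = 51.91
Step 4: [CH₃CHO] = 1/51.91 = 0.01926 M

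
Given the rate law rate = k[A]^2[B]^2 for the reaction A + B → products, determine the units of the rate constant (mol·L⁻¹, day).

(mol·L⁻¹)⁻³·day⁻¹

Step 1: Overall order = 2 + 2 = 4.
Step 2: rate has units mol·L⁻¹·day⁻¹; [A]^2[B]^2 has units (mol·L⁻¹)^4.
Step 3: k = rate/([A]^2[B]^2), so units of k = (mol·L⁻¹)^(1-4)·day⁻¹ = (mol·L⁻¹)⁻³·day⁻¹.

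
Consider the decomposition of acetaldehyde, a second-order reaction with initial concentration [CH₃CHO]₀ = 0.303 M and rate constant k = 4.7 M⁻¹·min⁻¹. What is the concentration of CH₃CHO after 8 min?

0.02445 M

Step 1: For a second-order reaction: 1/[CH₃CHO] = 1/[CH₃CHO]₀ + kt
Step 2: 1/[CH₃CHO] = 1/0.303 + 4.7 × 8
Step 3: 1/[CH₃CHO] = 3.3 + 37.6 = 40.9
Step 4: [CH₃CHO] = 1/40.9 = 0.02445 M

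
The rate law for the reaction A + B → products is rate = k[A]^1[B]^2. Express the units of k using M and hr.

M⁻²·hr⁻¹

Step 1: Overall order = 1 + 2 = 3.
Step 2: rate has units M·hr⁻¹; [A]^1[B]^2 has units M^3.
Step 3: k = rate/([A]^1[B]^2), so units of k = M^(1-3)·hr⁻¹ = M⁻²·hr⁻¹.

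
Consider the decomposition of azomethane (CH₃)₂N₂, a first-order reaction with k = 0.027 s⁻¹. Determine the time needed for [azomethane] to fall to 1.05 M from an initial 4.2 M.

51.34 s

Step 1: For first-order: t = ln([azomethane]₀/[azomethane])/k
Step 2: t = ln(4.2/1.05)/0.027
Step 3: t = ln(4)/0.027
Step 4: t = 1.386/0.027 = 51.34 s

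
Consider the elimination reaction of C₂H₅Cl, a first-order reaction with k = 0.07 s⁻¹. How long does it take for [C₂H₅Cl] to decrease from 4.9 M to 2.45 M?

9.902 s

Step 1: For first-order: t = ln([C₂H₅Cl]₀/[C₂H₅Cl])/k
Step 2: t = ln(4.9/2.45)/0.07
Step 3: t = ln(2)/0.07
Step 4: t = 0.6931/0.07 = 9.902 s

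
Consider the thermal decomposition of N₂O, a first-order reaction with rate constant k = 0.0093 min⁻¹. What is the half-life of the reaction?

74.53 min

Step 1: For a first-order reaction, t₁/₂ = ln(2)/k
Step 2: t₁/₂ = ln(2)/0.0093
Step 3: t₁/₂ = 0.6931/0.0093 = 74.53 min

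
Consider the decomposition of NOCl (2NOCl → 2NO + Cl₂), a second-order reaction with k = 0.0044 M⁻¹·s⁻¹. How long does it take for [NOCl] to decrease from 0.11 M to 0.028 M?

6051 s

Step 1: For second-order: t = (1/[NOCl] - 1/[NOCl]₀)/k
Step 2: t = (1/0.028 - 1/0.11)/0.0044
Step 3: t = (35.71 - 9.091)/0.0044
Step 4: t = 26.62/0.0044 = 6051 s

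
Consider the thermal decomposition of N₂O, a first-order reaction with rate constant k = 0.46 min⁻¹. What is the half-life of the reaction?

1.507 min

Step 1: For a first-order reaction, t₁/₂ = ln(2)/k
Step 2: t₁/₂ = ln(2)/0.46
Step 3: t₁/₂ = 0.6931/0.46 = 1.507 min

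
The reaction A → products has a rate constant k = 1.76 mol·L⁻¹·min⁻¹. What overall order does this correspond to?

zeroth order (0)

Step 1: The units of k for an nth-order reaction are (concentration)^(1-n)·(time)⁻¹.
Step 2: Here k has units mol·L⁻¹·min⁻¹, so the concentration exponent is 1.
Step 3: 1 - n = 1 ⇒ n = 0. The reaction is zeroth order.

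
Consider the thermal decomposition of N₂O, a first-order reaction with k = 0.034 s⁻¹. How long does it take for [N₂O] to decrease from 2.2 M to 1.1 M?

20.39 s

Step 1: For first-order: t = ln([N₂O]₀/[N₂O])/k
Step 2: t = ln(2.2/1.1)/0.034
Step 3: t = ln(2)/0.034
Step 4: t = 0.6931/0.034 = 20.39 s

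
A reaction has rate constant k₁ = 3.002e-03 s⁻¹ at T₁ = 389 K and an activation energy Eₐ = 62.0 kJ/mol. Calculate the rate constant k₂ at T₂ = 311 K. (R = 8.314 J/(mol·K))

2.451e-05 s⁻¹

Step 1: Use the two-temperature Arrhenius form: ln(k₂/k₁) = -Eₐ/R × (1/T₂ - 1/T₁)
Step 2: Convert Eₐ to J/mol: 62.0 kJ/mol = 62000 J/mol
Step 3: 1/T₂ - 1/T₁ = 1/311 - 1/389 = 6.447400e-04 K⁻¹
Step 4: ln(k₂/k₁) = -62000/8.314 × 6.447400e-04 = -4.80802
Step 5: k₂ = k₁ × exp(-4.80802) = 3.002e-03 × 8.16401e-03 = 2.451e-05 s⁻¹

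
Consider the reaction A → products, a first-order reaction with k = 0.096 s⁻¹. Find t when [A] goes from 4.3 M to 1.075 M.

14.44 s

Step 1: For first-order: t = ln([A]₀/[A])/k
Step 2: t = ln(4.3/1.075)/0.096
Step 3: t = ln(4)/0.096
Step 4: t = 1.386/0.096 = 14.44 s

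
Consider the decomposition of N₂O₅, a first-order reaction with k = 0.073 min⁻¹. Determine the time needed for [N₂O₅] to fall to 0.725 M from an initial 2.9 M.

18.99 min

Step 1: For first-order: t = ln([N₂O₅]₀/[N₂O₅])/k
Step 2: t = ln(2.9/0.725)/0.073
Step 3: t = ln(4)/0.073
Step 4: t = 1.386/0.073 = 18.99 min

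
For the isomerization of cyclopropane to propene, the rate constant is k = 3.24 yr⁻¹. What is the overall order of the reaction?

first order (1)

Step 1: The units of k for an nth-order reaction are (concentration)^(1-n)·(time)⁻¹.
Step 2: Here k has units yr⁻¹, so the concentration exponent is 0.
Step 3: 1 - n = 0 ⇒ n = 1. The reaction is first order.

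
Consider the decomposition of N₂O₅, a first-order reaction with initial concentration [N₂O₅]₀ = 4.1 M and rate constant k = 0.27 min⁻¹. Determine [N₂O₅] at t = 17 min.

0.04163 M

Step 1: For a first-order reaction: [N₂O₅] = [N₂O₅]₀ × e^(-kt)
Step 2: [N₂O₅] = 4.1 × e^(-0.27 × 17)
Step 3: [N₂O₅] = 4.1 × e^(-4.59)
Step 4: [N₂O₅] = 4.1 × 0.0101529 = 0.04163 M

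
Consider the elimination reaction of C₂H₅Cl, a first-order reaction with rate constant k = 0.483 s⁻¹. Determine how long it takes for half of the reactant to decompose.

1.435 s

Step 1: For a first-order reaction, t₁/₂ = ln(2)/k
Step 2: t₁/₂ = ln(2)/0.483
Step 3: t₁/₂ = 0.6931/0.483 = 1.435 s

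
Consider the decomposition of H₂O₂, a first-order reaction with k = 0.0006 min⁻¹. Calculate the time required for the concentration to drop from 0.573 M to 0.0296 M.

4939 min

Step 1: For first-order: t = ln([H₂O₂]₀/[H₂O₂])/k
Step 2: t = ln(0.573/0.0296)/0.0006
Step 3: t = ln(19.36)/0.0006
Step 4: t = 2.963/0.0006 = 4939 min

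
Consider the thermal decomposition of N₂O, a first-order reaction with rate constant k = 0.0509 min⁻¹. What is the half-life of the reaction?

13.62 min

Step 1: For a first-order reaction, t₁/₂ = ln(2)/k
Step 2: t₁/₂ = ln(2)/0.0509
Step 3: t₁/₂ = 0.6931/0.0509 = 13.62 min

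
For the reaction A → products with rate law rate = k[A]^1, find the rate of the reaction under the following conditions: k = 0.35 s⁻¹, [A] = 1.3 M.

0.455 M/s

Step 1: Identify the rate law: rate = k[A]^1
Step 2: Substitute values: rate = 0.35 × (1.3)^1
Step 3: Calculate: rate = 0.35 × 1.3 = 0.455 M/s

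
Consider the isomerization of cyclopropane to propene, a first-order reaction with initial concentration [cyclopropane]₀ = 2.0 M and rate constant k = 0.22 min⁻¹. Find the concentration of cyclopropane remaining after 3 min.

1.034 M

Step 1: For a first-order reaction: [cyclopropane] = [cyclopropane]₀ × e^(-kt)
Step 2: [cyclopropane] = 2.0 × e^(-0.22 × 3)
Step 3: [cyclopropane] = 2.0 × e^(-0.66)
Step 4: [cyclopropane] = 2.0 × 0.516851 = 1.034 M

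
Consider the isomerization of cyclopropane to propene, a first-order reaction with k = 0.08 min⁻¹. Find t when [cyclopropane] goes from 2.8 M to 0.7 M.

17.33 min

Step 1: For first-order: t = ln([cyclopropane]₀/[cyclopropane])/k
Step 2: t = ln(2.8/0.7)/0.08
Step 3: t = ln(4)/0.08
Step 4: t = 1.386/0.08 = 17.33 min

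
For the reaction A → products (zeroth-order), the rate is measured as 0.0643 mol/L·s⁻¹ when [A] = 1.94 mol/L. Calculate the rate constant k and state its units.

0.0643 mol/L·s⁻¹

Step 1: For a zeroth-order reaction, rate = k (independent of concentration).
Step 2: k = rate = 0.0643 mol/L·s⁻¹.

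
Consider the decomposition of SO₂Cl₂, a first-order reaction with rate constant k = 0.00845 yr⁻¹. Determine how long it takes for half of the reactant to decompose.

82.03 yr

Step 1: For a first-order reaction, t₁/₂ = ln(2)/k
Step 2: t₁/₂ = ln(2)/0.00845
Step 3: t₁/₂ = 0.6931/0.00845 = 82.03 yr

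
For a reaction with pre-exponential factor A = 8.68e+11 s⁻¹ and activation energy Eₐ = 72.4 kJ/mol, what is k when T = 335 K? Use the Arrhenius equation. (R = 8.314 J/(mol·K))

4.46e+00 s⁻¹

Step 1: Use the Arrhenius equation: k = A × exp(-Eₐ/RT)
Step 2: Convert Eₐ to J/mol: 72.4 kJ/mol = 72400 J/mol
Step 3: Calculate the exponent: -Eₐ/(RT) = -72400/(8.314 × 335) = -25.99464
Step 4: k = 8.68e+11 × exp(-25.99464)
Step 5: k = 8.68e+11 × 5.13655e-12 = 4.4585e+00 s⁻¹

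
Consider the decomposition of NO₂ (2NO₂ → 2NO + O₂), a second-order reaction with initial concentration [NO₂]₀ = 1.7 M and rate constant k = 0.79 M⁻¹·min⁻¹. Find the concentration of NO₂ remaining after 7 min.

0.1634 M

Step 1: For a second-order reaction: 1/[NO₂] = 1/[NO₂]₀ + kt
Step 2: 1/[NO₂] = 1/1.7 + 0.79 × 7
Step 3: 1/[NO₂] = 0.5882 + 5.53 = 6.118
Step 4: [NO₂] = 1/6.118 = 0.1634 M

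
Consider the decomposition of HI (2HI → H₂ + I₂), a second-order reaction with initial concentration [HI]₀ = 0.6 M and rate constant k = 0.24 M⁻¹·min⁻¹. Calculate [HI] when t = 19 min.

0.1606 M

Step 1: For a second-order reaction: 1/[HI] = 1/[HI]₀ + kt
Step 2: 1/[HI] = 1/0.6 + 0.24 × 19
Step 3: 1/[HI] = 1.667 + 4.56 = 6.227
Step 4: [HI] = 1/6.227 = 0.1606 M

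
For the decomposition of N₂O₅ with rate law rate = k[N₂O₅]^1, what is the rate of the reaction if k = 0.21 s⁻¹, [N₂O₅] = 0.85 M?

0.1785 M/s

Step 1: Identify the rate law: rate = k[N₂O₅]^1
Step 2: Substitute values: rate = 0.21 × (0.85)^1
Step 3: Calculate: rate = 0.21 × 0.85 = 0.1785 M/s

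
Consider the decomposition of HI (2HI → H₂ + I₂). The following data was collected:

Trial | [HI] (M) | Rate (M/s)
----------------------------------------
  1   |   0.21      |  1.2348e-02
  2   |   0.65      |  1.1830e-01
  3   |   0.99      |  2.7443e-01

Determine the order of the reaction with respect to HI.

second order (2)

Step 1: Compare trials to find order n where rate₂/rate₁ = ([HI]₂/[HI]₁)^n
Step 2: rate₂/rate₁ = 1.1830e-01/1.2348e-02 = 9.58
Step 3: [HI]₂/[HI]₁ = 0.65/0.21 = 3.095
Step 4: n = ln(9.58)/ln(3.095) = 2.00 ≈ 2
Step 5: The reaction is second order in HI.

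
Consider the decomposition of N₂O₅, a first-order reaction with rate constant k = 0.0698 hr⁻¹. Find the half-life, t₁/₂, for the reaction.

9.93 hr

Step 1: For a first-order reaction, t₁/₂ = ln(2)/k
Step 2: t₁/₂ = ln(2)/0.0698
Step 3: t₁/₂ = 0.6931/0.0698 = 9.93 hr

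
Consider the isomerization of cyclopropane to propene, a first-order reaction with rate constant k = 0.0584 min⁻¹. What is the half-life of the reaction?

11.87 min

Step 1: For a first-order reaction, t₁/₂ = ln(2)/k
Step 2: t₁/₂ = ln(2)/0.0584
Step 3: t₁/₂ = 0.6931/0.0584 = 11.87 min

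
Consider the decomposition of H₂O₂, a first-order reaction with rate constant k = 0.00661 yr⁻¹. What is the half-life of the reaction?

104.9 yr

Step 1: For a first-order reaction, t₁/₂ = ln(2)/k
Step 2: t₁/₂ = ln(2)/0.00661
Step 3: t₁/₂ = 0.6931/0.00661 = 104.9 yr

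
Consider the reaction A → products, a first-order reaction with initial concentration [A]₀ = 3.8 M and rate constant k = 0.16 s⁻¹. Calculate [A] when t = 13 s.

0.4747 M

Step 1: For a first-order reaction: [A] = [A]₀ × e^(-kt)
Step 2: [A] = 3.8 × e^(-0.16 × 13)
Step 3: [A] = 3.8 × e^(-2.08)
Step 4: [A] = 3.8 × 0.12493 = 0.4747 M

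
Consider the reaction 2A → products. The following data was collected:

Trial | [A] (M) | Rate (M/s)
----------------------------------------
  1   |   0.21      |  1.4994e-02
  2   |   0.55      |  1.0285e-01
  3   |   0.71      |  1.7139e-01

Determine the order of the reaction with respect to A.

second order (2)

Step 1: Compare trials to find order n where rate₂/rate₁ = ([A]₂/[A]₁)^n
Step 2: rate₂/rate₁ = 1.0285e-01/1.4994e-02 = 6.859
Step 3: [A]₂/[A]₁ = 0.55/0.21 = 2.619
Step 4: n = ln(6.859)/ln(2.619) = 2.00 ≈ 2
Step 5: The reaction is second order in A.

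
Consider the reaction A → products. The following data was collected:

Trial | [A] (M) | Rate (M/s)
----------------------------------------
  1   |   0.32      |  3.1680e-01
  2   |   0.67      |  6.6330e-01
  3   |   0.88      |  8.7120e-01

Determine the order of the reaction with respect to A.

first order (1)

Step 1: Compare trials to find order n where rate₂/rate₁ = ([A]₂/[A]₁)^n
Step 2: rate₂/rate₁ = 6.6330e-01/3.1680e-01 = 2.094
Step 3: [A]₂/[A]₁ = 0.67/0.32 = 2.094
Step 4: n = ln(2.094)/ln(2.094) = 1.00 ≈ 1
Step 5: The reaction is first order in A.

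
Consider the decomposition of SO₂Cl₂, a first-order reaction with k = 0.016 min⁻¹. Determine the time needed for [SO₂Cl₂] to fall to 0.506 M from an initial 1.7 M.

75.74 min

Step 1: For first-order: t = ln([SO₂Cl₂]₀/[SO₂Cl₂])/k
Step 2: t = ln(1.7/0.506)/0.016
Step 3: t = ln(3.36)/0.016
Step 4: t = 1.212/0.016 = 75.74 min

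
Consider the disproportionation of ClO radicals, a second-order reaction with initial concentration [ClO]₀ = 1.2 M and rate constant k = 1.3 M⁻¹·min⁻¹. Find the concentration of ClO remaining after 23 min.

0.03254 M

Step 1: For a second-order reaction: 1/[ClO] = 1/[ClO]₀ + kt
Step 2: 1/[ClO] = 1/1.2 + 1.3 × 23
Step 3: 1/[ClO] = 0.8333 + 29.9 = 30.73
Step 4: [ClO] = 1/30.73 = 0.03254 M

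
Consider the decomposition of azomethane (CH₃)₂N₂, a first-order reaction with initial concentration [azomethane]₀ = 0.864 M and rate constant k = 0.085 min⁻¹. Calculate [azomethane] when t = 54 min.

0.008772 M

Step 1: For a first-order reaction: [azomethane] = [azomethane]₀ × e^(-kt)
Step 2: [azomethane] = 0.864 × e^(-0.085 × 54)
Step 3: [azomethane] = 0.864 × e^(-4.59)
Step 4: [azomethane] = 0.864 × 0.0101529 = 0.008772 M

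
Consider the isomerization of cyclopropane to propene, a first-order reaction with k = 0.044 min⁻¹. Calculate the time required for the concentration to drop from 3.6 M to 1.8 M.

15.75 min

Step 1: For first-order: t = ln([cyclopropane]₀/[cyclopropane])/k
Step 2: t = ln(3.6/1.8)/0.044
Step 3: t = ln(2)/0.044
Step 4: t = 0.6931/0.044 = 15.75 min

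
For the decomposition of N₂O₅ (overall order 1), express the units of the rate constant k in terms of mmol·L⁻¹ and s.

s⁻¹

Step 1: For overall order n, rate = k × (concentration)^n.
Step 2: Rate has units mmol·L⁻¹·s⁻¹; concentration term has units (mmol·L⁻¹)^1.
Step 3: k = rate / (concentration)^n, so units of k = (mmol·L⁻¹)^(1-1)·s⁻¹ = s⁻¹.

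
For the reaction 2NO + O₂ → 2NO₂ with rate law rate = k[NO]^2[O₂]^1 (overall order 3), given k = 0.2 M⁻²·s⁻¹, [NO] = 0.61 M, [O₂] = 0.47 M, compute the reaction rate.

0.03498 M/s

Step 1: The rate law is rate = k[NO]^2[O₂]^1, overall order = 2+1 = 3
Step 2: Substitute values: rate = 0.2 × (0.61)^2 × (0.47)^1
Step 3: rate = 0.2 × 0.3721 × 0.47 = 0.0349774 M/s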